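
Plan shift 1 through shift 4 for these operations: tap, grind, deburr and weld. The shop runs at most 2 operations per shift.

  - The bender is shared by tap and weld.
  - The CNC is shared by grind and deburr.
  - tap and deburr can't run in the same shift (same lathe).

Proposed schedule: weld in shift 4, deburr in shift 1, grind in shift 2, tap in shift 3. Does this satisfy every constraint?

The bender is shared by tap and weld — holds.
The CNC is shared by grind and deburr — holds.
The shop runs at most 2 operations per shift — holds.
tap and deburr can't run in the same shift (same lathe) — holds.

Yes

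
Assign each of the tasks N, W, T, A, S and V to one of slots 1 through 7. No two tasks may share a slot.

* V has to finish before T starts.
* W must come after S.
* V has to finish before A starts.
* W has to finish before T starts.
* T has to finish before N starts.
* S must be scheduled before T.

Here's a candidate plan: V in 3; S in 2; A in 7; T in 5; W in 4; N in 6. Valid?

Valid

V has to finish before T starts — holds.
W has to finish before T starts — holds.
V has to finish before A starts — holds.
No two tasks may share a slot — holds.
W must come after S — holds.
T has to finish before N starts — holds.
S must be scheduled before T — holds.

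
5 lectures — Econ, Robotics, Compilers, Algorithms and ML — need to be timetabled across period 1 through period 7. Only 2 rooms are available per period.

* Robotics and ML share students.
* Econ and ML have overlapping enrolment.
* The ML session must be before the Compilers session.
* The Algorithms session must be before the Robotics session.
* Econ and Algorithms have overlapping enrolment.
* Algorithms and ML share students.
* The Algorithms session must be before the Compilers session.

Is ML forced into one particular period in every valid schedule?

ML can be period 1 (e.g. Robotics -> period 3, Compilers -> period 3, Algorithms -> period 2, ML -> period 1, Econ -> period 4) or period 2 (e.g. ML -> period 2; Algorithms -> period 1; Compilers -> period 3; Robotics -> period 3; Econ -> period 4).

No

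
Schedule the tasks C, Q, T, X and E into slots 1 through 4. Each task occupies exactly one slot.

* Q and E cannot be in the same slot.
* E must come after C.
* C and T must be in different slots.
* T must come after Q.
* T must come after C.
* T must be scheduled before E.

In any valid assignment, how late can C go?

Downstream work caps C at 2.
C at 2 is achievable: X=1; E=4; Q=1; C=2; T=3.

2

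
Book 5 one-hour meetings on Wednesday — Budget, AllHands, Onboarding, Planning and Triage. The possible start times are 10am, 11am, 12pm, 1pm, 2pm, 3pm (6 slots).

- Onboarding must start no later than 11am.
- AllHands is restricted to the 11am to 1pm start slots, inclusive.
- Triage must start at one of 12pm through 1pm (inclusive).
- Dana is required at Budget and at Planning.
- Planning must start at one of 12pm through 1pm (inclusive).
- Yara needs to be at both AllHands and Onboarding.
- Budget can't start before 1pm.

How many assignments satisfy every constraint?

Splitting on Budget: it can be 1pm (10), 2pm (20), 3pm (20). Listing each branch's schedules as (AllHands, Onboarding, Planning, Triage):
Budget=1pm: (11am,10am,12pm,12pm) (11am,10am,12pm,1pm) (12pm,10am,12pm,12pm) (12pm,10am,12pm,1pm) (12pm,11am,12pm,12pm) (12pm,11am,12pm,1pm) (1pm,10am,12pm,12pm) (1pm,10am,12pm,1pm) (1pm,11am,12pm,12pm) (1pm,11am,12pm,1pm) — 10.
Budget=2pm: (11am,10am,12pm,12pm) (11am,10am,12pm,1pm) (11am,10am,1pm,12pm) (11am,10am,1pm,1pm) (12pm,10am,12pm,12pm) (12pm,10am,12pm,1pm) (12pm,10am,1pm,12pm) (12pm,10am,1pm,1pm) (12pm,11am,12pm,12pm) (12pm,11am,12pm,1pm) (12pm,11am,1pm,12pm) (12pm,11am,1pm,1pm) (1pm,10am,12pm,12pm) (1pm,10am,12pm,1pm) (1pm,10am,1pm,12pm) (1pm,10am,1pm,1pm) (1pm,11am,12pm,12pm) (1pm,11am,12pm,1pm) (1pm,11am,1pm,12pm) (1pm,11am,1pm,1pm) — 20.
Budget=3pm: (11am,10am,12pm,12pm) (11am,10am,12pm,1pm) (11am,10am,1pm,12pm) (11am,10am,1pm,1pm) (12pm,10am,12pm,12pm) (12pm,10am,12pm,1pm) (12pm,10am,1pm,12pm) (12pm,10am,1pm,1pm) (12pm,11am,12pm,12pm) (12pm,11am,12pm,1pm) (12pm,11am,1pm,12pm) (12pm,11am,1pm,1pm) (1pm,10am,12pm,12pm) (1pm,10am,12pm,1pm) (1pm,10am,1pm,12pm) (1pm,10am,1pm,1pm) (1pm,11am,12pm,12pm) (1pm,11am,12pm,1pm) (1pm,11am,1pm,12pm) (1pm,11am,1pm,1pm) — 20.
Summing: 10 + 20 + 20 = 50.

50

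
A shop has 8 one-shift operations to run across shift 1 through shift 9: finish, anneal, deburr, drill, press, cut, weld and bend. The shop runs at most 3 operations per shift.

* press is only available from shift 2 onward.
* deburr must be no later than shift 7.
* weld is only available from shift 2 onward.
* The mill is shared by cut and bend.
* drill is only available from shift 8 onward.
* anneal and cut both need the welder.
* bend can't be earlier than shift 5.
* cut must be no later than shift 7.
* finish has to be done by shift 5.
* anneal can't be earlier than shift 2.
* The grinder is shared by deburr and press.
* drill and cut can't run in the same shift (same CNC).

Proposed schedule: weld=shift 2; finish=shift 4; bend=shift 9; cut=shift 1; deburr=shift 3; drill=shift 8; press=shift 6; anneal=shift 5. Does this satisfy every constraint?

drill and cut can't run in the same shift (same CNC) — holds.
press is only available from shift 2 onward — holds.
drill is only available from shift 8 onward — holds.
weld is only available from shift 2 onward — holds.
bend can't be earlier than shift 5 — holds.
cut must be no later than shift 7 — holds.
finish has to be done by shift 5 — holds.
anneal can't be earlier than shift 2 — holds.
deburr must be no later than shift 7 — holds.
The shop runs at most 3 operations per shift — holds.
anneal and cut both need the welder — holds.
The mill is shared by cut and bend — holds.
The grinder is shared by deburr and press — holds.

Yes, all constraints hold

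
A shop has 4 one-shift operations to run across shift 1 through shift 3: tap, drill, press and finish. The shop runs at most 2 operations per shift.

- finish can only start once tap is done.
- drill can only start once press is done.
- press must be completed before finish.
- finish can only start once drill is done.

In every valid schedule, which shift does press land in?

shift 1

Downstream work caps press at shift 1.
So press is pinned to shift 1.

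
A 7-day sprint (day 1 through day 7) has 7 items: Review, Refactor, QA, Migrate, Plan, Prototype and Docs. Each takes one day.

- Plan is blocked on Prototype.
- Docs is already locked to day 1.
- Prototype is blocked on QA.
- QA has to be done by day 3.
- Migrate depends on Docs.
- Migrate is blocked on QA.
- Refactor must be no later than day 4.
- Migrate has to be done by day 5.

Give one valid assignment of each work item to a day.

Review -> day 1, Docs -> day 1, Prototype -> day 2, Plan -> day 3, QA -> day 1, Migrate -> day 2, Refactor -> day 1

Checking: QA(day 1) before Prototype(day 2); Prototype(day 2) before Plan(day 3); QA(day 1) before Migrate(day 2); Docs(day 1) before Migrate(day 2); Refactor=day 1 in [day 1,day 4]; Docs=day 1 in [day 1,day 1]; QA=day 1 in [day 1,day 3]; Migrate=day 2 in [day 1,day 5].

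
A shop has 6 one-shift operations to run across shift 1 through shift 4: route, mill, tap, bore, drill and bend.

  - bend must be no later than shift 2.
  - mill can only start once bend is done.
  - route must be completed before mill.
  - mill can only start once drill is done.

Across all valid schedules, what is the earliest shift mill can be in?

Precedence pushes mill to at least shift 2.
mill at shift 2 is achievable: drill in shift 1; tap in shift 1; mill in shift 2; route in shift 1; bend in shift 1; bore in shift 1.

shift 2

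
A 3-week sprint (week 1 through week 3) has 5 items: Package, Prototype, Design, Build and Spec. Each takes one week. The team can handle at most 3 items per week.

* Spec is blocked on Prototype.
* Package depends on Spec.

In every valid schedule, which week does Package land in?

Precedence pushes Package to at least week 3.
So Package is pinned to week 3.

week 3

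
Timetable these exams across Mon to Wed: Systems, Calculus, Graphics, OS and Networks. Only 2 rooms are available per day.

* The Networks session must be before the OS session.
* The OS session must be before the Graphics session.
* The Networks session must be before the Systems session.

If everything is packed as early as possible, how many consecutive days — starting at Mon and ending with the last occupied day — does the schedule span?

3 days

The precedence chain requires at least 3 distinct days.
With at most 2 per day and 5 exams, at least 3 days are needed.
3 works (last occupied day: Wed): for example Graphics -> Wed; Networks -> Mon; Systems -> Tue; Calculus -> Mon; OS -> Tue.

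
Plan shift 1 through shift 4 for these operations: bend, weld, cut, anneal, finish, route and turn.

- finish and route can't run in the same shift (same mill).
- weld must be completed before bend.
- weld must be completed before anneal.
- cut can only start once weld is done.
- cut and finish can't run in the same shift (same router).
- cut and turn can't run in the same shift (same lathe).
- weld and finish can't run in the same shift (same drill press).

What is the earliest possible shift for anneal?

Precedence pushes anneal to at least shift 2.
anneal at shift 2 is achievable: route -> shift 1, bend -> shift 2, finish -> shift 3, anneal -> shift 2, turn -> shift 1, cut -> shift 2, weld -> shift 1.

shift 2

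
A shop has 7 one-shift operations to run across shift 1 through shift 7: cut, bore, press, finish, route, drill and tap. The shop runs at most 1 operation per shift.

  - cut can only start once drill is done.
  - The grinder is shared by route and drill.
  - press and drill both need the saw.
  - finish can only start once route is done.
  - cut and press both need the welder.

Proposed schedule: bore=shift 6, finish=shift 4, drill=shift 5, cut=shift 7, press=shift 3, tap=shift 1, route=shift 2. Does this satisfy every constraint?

cut and press both need the welder — holds.
cut can only start once drill is done — holds.
finish can only start once route is done — holds.
press and drill both need the saw — holds.
The grinder is shared by route and drill — holds.
The shop runs at most 1 operation per shift — holds.

Valid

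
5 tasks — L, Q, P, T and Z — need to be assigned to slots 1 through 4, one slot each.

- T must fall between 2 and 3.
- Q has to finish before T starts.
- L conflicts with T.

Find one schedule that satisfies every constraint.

L in 1, T in 2, P in 1, Q in 1, Z in 1

Checking: Q(1) before T(2); L(1) != T(2); T=2 in [2,3].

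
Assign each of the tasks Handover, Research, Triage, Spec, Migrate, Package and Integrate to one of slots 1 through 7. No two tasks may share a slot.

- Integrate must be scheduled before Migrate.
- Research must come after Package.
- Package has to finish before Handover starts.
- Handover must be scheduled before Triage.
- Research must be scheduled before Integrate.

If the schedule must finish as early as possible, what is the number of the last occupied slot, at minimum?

The precedence chain requires at least 4 distinct slots.
With at most 1 per slot and 7 tasks, at least 7 slots are needed.
7 works (last occupied slot: 7): for example Spec in 7, Integrate in 4, Triage in 5, Research in 3, Migrate in 6, Handover in 2, Package in 1.

slot 7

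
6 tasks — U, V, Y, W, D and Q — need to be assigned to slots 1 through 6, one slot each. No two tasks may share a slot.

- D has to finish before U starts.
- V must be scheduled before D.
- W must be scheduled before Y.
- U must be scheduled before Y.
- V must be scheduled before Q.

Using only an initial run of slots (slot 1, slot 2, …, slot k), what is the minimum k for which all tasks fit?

The precedence chain requires at least 4 distinct slots.
With at most 1 per slot and 6 tasks, at least 6 slots are needed.
6 works (last occupied slot: 6): for example Q in 6; D in 2; W in 4; U in 3; V in 1; Y in 5.

6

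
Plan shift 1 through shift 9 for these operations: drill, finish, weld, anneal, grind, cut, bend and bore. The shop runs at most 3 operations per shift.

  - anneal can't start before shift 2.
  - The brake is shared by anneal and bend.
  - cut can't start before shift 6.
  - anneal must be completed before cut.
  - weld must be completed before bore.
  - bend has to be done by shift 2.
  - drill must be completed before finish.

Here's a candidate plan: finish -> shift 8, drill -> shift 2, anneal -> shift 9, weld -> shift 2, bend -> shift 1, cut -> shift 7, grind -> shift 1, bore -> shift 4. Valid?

cut can't start before shift 6 — holds.
bend has to be done by shift 2 — holds.
weld must be completed before bore — holds.
anneal can't start before shift 2 — holds.
The shop runs at most 3 operations per shift — holds.
The brake is shared by anneal and bend — holds.
drill must be completed before finish — holds.
anneal must be completed before cut — violated.

No. anneal must be completed before cut is not satisfied.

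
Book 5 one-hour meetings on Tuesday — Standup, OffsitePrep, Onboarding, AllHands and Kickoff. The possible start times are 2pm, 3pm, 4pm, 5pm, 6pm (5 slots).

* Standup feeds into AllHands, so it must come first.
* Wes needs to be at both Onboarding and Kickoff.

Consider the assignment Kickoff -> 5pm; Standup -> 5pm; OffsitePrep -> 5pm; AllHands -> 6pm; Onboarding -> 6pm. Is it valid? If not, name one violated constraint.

Valid

Wes needs to be at both Onboarding and Kickoff — holds.
Standup feeds into AllHands, so it must come first — holds.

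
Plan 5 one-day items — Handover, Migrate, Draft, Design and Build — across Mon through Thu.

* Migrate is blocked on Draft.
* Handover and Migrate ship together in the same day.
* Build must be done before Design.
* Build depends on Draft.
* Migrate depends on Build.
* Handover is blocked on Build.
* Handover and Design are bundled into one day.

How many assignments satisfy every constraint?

4

Enumerating: Migrate=Wed, Draft=Mon, Design=Wed, Handover=Wed, Build=Tue | Build -> Tue; Migrate -> Thu; Handover -> Thu; Draft -> Mon; Design -> Thu | Draft -> Mon, Migrate -> Thu, Handover -> Thu, Design -> Thu, Build -> Wed | Build=Wed, Migrate=Thu, Design=Thu, Draft=Tue, Handover=Thu.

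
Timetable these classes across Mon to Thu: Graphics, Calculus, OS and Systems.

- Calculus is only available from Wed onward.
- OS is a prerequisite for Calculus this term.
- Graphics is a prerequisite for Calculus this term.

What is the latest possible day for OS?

Downstream work caps OS at Wed.
OS at Wed is achievable: Systems in Mon, Graphics in Mon, Calculus in Thu, OS in Wed.

Wed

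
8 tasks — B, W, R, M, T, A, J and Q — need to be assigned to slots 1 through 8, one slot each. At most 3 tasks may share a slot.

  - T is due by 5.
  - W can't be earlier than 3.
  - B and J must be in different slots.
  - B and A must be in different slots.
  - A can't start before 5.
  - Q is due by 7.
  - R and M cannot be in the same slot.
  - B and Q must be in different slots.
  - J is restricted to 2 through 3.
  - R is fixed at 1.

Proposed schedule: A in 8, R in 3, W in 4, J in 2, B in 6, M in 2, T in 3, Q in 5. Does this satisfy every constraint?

No — it violates: R is fixed at 1

B and J must be in different slots — holds.
R is fixed at 1 — violated.
Q is due by 7 — holds.
W can't be earlier than 3 — holds.
J is restricted to 2 through 3 — holds.
B and A must be in different slots — holds.
B and Q must be in different slots — holds.
A can't start before 5 — holds.
At most 3 tasks may share a slot — holds.
R and M cannot be in the same slot — holds.
T is due by 5 — holds.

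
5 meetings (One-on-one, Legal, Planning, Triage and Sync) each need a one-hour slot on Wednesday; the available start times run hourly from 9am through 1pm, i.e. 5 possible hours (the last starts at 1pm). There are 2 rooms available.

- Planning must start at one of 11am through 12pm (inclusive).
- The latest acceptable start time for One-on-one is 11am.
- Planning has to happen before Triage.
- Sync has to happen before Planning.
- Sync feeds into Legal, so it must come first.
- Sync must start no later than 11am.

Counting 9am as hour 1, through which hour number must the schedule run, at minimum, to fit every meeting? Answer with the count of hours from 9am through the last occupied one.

4

The precedence chain requires at least 3 distinct hours.
With at most 2 per hour and 5 meetings, at least 3 hours are needed.
Propagating the time windows through the other constraints, Triage can't land before 12pm — that is hour 4 counting from 9am — so the schedule must run through at least 4 hours.
4 works (last occupied hour: 12pm): for example Triage=12pm; One-on-one=9am; Legal=10am; Sync=9am; Planning=11am.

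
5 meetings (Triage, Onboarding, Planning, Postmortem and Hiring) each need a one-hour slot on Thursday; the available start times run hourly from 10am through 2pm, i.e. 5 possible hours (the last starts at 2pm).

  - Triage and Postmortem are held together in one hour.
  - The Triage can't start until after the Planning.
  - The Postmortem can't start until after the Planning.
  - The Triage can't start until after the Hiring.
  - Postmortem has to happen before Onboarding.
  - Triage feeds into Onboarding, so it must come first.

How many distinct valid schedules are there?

Splitting on Triage: it can be 11am (3), 12pm (8), 1pm (9). Listing each branch's schedules as (Onboarding, Planning, Postmortem, Hiring):
Triage=11am: (12pm,10am,11am,10am) (1pm,10am,11am,10am) (2pm,10am,11am,10am) — 3.
Triage=12pm: (1pm,10am,12pm,10am) (1pm,10am,12pm,11am) (1pm,11am,12pm,10am) (1pm,11am,12pm,11am) (2pm,10am,12pm,10am) (2pm,10am,12pm,11am) (2pm,11am,12pm,10am) (2pm,11am,12pm,11am) — 8.
Triage=1pm: (2pm,10am,1pm,10am) (2pm,10am,1pm,11am) (2pm,10am,1pm,12pm) (2pm,11am,1pm,10am) (2pm,11am,1pm,11am) (2pm,11am,1pm,12pm) (2pm,12pm,1pm,10am) (2pm,12pm,1pm,11am) (2pm,12pm,1pm,12pm) — 9.
Summing: 3 + 8 + 9 = 20.

20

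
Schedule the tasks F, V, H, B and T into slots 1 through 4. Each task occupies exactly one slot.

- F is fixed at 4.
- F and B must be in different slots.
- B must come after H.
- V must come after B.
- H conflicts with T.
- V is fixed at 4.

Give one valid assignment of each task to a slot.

F=4; B=2; T=2; V=4; H=1

Checking: B(2) before V(4); H(1) before B(2); F(4) != B(2); H(1) != T(2); V=4 in [4,4]; F=4 in [4,4].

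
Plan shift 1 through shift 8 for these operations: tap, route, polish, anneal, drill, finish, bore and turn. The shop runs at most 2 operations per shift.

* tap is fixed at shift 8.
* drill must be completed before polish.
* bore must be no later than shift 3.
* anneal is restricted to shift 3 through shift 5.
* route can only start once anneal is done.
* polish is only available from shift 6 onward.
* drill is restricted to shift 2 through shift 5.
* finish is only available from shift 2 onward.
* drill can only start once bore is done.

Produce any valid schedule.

anneal=shift 3, route=shift 4, bore=shift 1, polish=shift 6, finish=shift 2, drill=shift 2, turn=shift 1, tap=shift 8

Checking: bore(shift 1) before drill(shift 2); anneal(shift 3) before route(shift 4); drill(shift 2) before polish(shift 6); bore=shift 1 in [shift 1,shift 3]; polish=shift 6 in [shift 6,shift 8]; anneal=shift 3 in [shift 3,shift 5]; finish=shift 2 in [shift 2,shift 8]; drill=shift 2 in [shift 2,shift 5]; tap=shift 8 in [shift 8,shift 8]; max 2 per shift (cap 2).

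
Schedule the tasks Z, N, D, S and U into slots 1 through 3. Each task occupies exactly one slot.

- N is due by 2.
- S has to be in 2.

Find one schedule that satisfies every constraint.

Z -> 1; D -> 1; U -> 1; N -> 1; S -> 2

Checking: S=2 in [2,2]; N=1 in [1,2].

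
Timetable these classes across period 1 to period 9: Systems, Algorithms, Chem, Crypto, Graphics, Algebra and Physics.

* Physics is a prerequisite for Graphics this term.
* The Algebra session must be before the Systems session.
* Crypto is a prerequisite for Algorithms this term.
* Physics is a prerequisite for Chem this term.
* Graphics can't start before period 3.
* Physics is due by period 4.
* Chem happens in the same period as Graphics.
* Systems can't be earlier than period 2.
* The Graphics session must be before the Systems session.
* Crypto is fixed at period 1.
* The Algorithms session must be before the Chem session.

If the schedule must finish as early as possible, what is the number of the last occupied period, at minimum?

The precedence chain requires at least 4 distinct periods.
4 works (last occupied period: period 4): for example Algebra=period 1; Crypto=period 1; Physics=period 1; Algorithms=period 2; Graphics=period 3; Chem=period 3; Systems=period 4.

period 4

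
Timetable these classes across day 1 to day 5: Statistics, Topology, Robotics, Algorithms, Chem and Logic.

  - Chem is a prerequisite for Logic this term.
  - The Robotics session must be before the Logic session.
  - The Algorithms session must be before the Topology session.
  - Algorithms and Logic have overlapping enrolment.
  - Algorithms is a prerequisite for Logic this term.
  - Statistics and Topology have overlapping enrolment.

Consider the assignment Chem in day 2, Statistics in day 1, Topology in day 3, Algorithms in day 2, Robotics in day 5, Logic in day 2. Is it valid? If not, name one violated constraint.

The Robotics session must be before the Logic session — violated.
Chem is a prerequisite for Logic this term — violated.
Algorithms is a prerequisite for Logic this term — violated.
Algorithms and Logic have overlapping enrolment — violated.
Statistics and Topology have overlapping enrolment — holds.
The Algorithms session must be before the Topology session — holds.

No — it violates: The Robotics session must be before the Logic session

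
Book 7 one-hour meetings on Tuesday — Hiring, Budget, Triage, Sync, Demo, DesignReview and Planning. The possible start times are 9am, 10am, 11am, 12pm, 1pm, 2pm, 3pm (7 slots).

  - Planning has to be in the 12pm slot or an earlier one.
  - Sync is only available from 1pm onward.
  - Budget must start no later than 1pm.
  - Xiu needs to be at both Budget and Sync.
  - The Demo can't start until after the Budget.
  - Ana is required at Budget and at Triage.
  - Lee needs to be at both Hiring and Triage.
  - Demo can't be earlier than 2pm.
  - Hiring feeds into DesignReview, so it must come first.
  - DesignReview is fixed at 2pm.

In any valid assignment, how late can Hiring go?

1pm

Downstream work caps Hiring at 1pm.
Hiring at 1pm is achievable: Planning in 9am, Hiring in 1pm, Sync in 1pm, Demo in 2pm, DesignReview in 2pm, Budget in 9am, Triage in 10am.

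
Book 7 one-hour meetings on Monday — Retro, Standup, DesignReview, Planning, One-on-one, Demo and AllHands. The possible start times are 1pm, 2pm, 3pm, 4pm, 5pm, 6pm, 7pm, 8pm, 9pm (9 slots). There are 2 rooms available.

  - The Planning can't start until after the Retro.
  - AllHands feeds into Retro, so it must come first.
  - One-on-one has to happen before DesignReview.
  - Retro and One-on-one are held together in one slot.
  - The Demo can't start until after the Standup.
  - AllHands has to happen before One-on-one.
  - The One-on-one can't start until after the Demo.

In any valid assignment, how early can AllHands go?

1pm

Downstream work caps AllHands at 7pm.
AllHands at 1pm is achievable: One-on-one -> 3pm, Planning -> 4pm, Demo -> 2pm, DesignReview -> 4pm, Retro -> 3pm, Standup -> 1pm, AllHands -> 1pm.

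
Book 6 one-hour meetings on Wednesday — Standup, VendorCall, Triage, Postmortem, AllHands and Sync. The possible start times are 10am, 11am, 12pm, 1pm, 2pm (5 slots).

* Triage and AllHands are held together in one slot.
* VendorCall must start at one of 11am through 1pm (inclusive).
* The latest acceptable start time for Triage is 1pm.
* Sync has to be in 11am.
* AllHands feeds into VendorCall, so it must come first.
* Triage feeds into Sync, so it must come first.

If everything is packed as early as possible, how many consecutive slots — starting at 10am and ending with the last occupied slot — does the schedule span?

2 slots

The precedence chain requires at least 2 distinct slots.
2 works (last occupied slot: 11am): for example Sync -> 11am, AllHands -> 10am, Triage -> 10am, VendorCall -> 11am, Postmortem -> 10am, Standup -> 10am.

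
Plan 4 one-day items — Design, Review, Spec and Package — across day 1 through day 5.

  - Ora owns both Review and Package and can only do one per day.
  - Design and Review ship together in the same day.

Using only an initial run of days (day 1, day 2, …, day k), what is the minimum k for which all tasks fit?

2 days

Could 1 day be enough, i.e. nothing placed later than day 1? No: Package can't share with Review (day 1) → nothing is left.
So 1 day is not enough.
2 works (last occupied day: day 2): for example Spec=day 1, Review=day 1, Package=day 2, Design=day 1.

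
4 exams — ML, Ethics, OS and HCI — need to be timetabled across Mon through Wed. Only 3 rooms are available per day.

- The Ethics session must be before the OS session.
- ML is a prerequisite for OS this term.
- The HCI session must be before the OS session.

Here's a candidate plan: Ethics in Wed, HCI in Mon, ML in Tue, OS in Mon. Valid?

No. The Ethics session must be before the OS session is not satisfied.

Only 3 rooms are available per day — holds.
The HCI session must be before the OS session — violated.
ML is a prerequisite for OS this term — violated.
The Ethics session must be before the OS session — violated.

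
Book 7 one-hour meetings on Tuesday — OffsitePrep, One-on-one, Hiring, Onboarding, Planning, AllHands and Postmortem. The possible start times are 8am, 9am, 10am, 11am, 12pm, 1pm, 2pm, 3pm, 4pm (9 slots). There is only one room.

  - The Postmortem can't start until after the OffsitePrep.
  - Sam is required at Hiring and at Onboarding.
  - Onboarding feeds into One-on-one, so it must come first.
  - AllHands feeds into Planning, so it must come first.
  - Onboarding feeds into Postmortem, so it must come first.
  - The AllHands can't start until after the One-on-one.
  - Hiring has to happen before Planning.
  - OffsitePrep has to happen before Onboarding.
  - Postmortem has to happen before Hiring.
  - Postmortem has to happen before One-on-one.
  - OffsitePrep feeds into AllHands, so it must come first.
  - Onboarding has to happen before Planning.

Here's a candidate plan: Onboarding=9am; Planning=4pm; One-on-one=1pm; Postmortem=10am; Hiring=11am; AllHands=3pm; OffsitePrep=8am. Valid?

Yes, all constraints hold

There is only one room — holds.
Postmortem has to happen before Hiring — holds.
Sam is required at Hiring and at Onboarding — holds.
Onboarding feeds into Postmortem, so it must come first — holds.
Postmortem has to happen before One-on-one — holds.
OffsitePrep feeds into AllHands, so it must come first — holds.
The AllHands can't start until after the One-on-one — holds.
Hiring has to happen before Planning — holds.
Onboarding has to happen before Planning — holds.
AllHands feeds into Planning, so it must come first — holds.
Onboarding feeds into One-on-one, so it must come first — holds.
The Postmortem can't start until after the OffsitePrep — holds.
OffsitePrep has to happen before Onboarding — holds.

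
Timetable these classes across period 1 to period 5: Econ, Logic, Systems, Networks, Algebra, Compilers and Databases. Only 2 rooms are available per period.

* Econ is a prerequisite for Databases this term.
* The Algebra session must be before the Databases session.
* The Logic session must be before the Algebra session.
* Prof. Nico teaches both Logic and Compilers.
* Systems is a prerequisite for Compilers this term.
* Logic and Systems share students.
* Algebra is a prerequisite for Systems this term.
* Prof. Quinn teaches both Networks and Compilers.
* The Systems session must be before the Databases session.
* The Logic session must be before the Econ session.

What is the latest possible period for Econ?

period 4

Precedence pushes Econ to at least period 2; downstream work caps Econ at period 4.
Econ at period 4 is achievable: Compilers -> period 4; Systems -> period 3; Networks -> period 1; Algebra -> period 2; Databases -> period 5; Econ -> period 4; Logic -> period 1.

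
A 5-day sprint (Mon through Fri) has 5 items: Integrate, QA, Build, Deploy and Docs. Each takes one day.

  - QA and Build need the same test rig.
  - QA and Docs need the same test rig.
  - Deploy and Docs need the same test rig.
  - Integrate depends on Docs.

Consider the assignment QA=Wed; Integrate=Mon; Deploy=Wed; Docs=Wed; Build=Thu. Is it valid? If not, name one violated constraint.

No. Integrate depends on Docs is not satisfied.

QA and Docs need the same test rig — violated.
QA and Build need the same test rig — holds.
Integrate depends on Docs — violated.
Deploy and Docs need the same test rig — violated.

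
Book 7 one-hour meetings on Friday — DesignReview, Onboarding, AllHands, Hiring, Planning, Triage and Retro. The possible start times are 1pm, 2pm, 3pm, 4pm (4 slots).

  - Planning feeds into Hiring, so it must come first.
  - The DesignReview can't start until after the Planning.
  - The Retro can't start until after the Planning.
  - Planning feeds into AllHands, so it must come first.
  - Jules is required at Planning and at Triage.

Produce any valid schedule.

DesignReview=2pm; Hiring=2pm; Onboarding=1pm; Triage=2pm; Retro=2pm; Planning=1pm; AllHands=2pm

Checking: Planning(1pm) before Retro(2pm); Planning(1pm) before AllHands(2pm); Planning(1pm) before Hiring(2pm); Planning(1pm) before DesignReview(2pm); Planning(1pm) != Triage(2pm).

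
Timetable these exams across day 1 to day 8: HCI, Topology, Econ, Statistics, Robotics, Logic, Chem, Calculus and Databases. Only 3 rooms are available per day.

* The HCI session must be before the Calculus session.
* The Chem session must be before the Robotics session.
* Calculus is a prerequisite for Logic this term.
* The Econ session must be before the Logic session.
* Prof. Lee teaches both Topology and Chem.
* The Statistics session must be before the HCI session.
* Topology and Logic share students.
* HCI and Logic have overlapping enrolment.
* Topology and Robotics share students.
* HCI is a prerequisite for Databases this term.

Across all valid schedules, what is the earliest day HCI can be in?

day 2

Precedence pushes HCI to at least day 2; downstream work caps HCI at day 6.
HCI at day 2 is achievable: Topology in day 3; Chem in day 1; Calculus in day 3; Databases in day 3; Robotics in day 2; Logic in day 4; Statistics in day 1; HCI in day 2; Econ in day 1.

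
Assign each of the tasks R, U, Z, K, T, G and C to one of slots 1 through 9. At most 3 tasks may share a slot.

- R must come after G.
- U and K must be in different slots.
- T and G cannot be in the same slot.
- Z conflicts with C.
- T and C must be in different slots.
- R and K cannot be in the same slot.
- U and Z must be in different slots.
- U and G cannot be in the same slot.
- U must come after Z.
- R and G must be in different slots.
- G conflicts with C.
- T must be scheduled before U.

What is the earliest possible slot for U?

Precedence pushes U to at least 2.
U at 2 is achievable: C in 2, Z in 1, R in 4, K in 1, U in 2, G in 3, T in 1.

2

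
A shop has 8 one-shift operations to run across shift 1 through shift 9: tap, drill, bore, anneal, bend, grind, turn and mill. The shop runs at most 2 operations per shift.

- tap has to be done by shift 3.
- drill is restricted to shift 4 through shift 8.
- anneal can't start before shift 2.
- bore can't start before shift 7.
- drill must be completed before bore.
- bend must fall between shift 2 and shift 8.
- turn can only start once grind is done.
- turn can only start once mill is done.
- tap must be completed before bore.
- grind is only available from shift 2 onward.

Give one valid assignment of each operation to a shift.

anneal -> shift 3, drill -> shift 4, tap -> shift 1, bend -> shift 2, grind -> shift 2, mill -> shift 1, turn -> shift 3, bore -> shift 7

Checking: mill(shift 1) before turn(shift 3); drill(shift 4) before bore(shift 7); tap(shift 1) before bore(shift 7); grind(shift 2) before turn(shift 3); bend=shift 2 in [shift 2,shift 8]; bore=shift 7 in [shift 7,shift 9]; grind=shift 2 in [shift 2,shift 9]; drill=shift 4 in [shift 4,shift 8]; tap=shift 1 in [shift 1,shift 3]; anneal=shift 3 in [shift 2,shift 9]; max 2 per shift (cap 2).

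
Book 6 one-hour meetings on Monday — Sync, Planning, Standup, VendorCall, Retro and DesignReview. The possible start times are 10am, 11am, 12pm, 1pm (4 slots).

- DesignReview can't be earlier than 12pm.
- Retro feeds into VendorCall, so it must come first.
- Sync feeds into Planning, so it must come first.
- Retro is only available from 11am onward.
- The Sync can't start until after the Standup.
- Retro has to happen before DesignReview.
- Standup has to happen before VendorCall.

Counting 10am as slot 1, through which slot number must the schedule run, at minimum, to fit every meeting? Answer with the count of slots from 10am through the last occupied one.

3

The precedence chain requires at least 3 distinct slots.
3 works (last occupied slot: 12pm): for example Planning in 12pm; DesignReview in 12pm; Sync in 11am; Retro in 11am; VendorCall in 12pm; Standup in 10am.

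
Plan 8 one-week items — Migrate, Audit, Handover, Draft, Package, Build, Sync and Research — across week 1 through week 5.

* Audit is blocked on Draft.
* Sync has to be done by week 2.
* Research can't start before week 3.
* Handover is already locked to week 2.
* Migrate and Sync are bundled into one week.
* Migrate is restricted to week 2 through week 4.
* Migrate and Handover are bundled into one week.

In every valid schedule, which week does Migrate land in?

week 2

Migrate is available from week 2; Migrate's own window allows nothing later than week 4; Migrate must be in the same week as Handover, which can't be after week 2, so Migrate is at most week 2.
So Migrate is pinned to week 2.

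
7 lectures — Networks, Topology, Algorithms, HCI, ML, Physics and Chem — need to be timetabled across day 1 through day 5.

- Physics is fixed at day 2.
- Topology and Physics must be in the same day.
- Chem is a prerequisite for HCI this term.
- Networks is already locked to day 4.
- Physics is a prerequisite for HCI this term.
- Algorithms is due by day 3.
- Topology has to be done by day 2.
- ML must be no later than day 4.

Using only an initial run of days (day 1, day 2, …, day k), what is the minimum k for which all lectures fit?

4 days

The precedence chain requires at least 2 distinct days.
Networks can't be placed before day 4, so the schedule must run through at least day 4.
4 works (last occupied day: day 4): for example Algorithms -> day 1, Physics -> day 2, Topology -> day 2, HCI -> day 3, Networks -> day 4, Chem -> day 1, ML -> day 1.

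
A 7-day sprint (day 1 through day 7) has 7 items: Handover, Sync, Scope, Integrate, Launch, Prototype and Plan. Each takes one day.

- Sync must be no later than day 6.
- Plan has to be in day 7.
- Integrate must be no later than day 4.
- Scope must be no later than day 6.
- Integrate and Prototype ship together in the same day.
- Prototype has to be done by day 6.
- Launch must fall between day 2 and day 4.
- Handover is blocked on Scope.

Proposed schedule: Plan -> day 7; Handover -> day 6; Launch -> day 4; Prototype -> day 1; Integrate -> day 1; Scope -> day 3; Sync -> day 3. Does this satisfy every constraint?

Scope must be no later than day 6 — holds.
Handover is blocked on Scope — holds.
Integrate must be no later than day 4 — holds.
Launch must fall between day 2 and day 4 — holds.
Sync must be no later than day 6 — holds.
Integrate and Prototype ship together in the same day — holds.
Plan has to be in day 7 — holds.
Prototype has to be done by day 6 — holds.

Yes, all constraints hold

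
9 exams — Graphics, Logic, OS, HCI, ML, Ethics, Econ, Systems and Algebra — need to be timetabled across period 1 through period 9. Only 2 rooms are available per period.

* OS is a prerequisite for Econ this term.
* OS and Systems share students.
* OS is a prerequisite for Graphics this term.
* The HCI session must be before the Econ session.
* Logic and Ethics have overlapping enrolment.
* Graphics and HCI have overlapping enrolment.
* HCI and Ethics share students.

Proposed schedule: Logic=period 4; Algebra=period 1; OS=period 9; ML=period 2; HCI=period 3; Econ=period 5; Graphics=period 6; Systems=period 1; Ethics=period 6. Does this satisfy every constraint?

Logic and Ethics have overlapping enrolment — holds.
Graphics and HCI have overlapping enrolment — holds.
The HCI session must be before the Econ session — holds.
OS is a prerequisite for Econ this term — violated.
OS is a prerequisite for Graphics this term — violated.
Only 2 rooms are available per period — holds.
OS and Systems share students — holds.
HCI and Ethics share students — holds.

No. OS is a prerequisite for Econ this term is not satisfied.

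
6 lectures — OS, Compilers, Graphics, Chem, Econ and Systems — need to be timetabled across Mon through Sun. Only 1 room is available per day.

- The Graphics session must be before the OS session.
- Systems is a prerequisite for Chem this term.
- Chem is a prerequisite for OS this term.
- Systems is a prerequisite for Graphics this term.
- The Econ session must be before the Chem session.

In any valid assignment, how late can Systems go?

Downstream work caps Systems at Fri.
Systems at Thu is achievable: Econ -> Mon; Graphics -> Sat; Chem -> Fri; Compilers -> Tue; OS -> Sun; Systems -> Thu.
Nothing later works — the capacity limit rule out every day after Thu.

Thu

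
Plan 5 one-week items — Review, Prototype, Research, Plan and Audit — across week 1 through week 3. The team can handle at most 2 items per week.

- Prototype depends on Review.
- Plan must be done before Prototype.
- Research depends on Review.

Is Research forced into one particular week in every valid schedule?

No

Research can be week 2 (e.g. Review in week 1; Plan in week 1; Research in week 2; Audit in week 3; Prototype in week 2) or week 3 (e.g. Prototype -> week 2; Research -> week 3; Review -> week 1; Audit -> week 2; Plan -> week 1).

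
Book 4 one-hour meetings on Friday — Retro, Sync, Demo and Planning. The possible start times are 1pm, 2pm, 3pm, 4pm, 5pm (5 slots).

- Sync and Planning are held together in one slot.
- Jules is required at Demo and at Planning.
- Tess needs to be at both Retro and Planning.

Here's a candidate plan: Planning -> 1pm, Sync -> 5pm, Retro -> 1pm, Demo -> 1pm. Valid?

Tess needs to be at both Retro and Planning — violated.
Sync and Planning are held together in one slot — violated.
Jules is required at Demo and at Planning — violated.

No. Jules is required at Demo and at Planning is not satisfied.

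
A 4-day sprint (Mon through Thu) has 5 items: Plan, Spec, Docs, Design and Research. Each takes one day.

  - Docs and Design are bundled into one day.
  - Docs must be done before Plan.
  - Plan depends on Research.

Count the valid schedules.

56

Splitting on Plan: it can be Tue (4), Wed (16), Thu (36). Listing each branch's schedules as (Spec, Docs, Design, Research):
Plan=Tue: (Mon,Mon,Mon,Mon) (Tue,Mon,Mon,Mon) (Wed,Mon,Mon,Mon) (Thu,Mon,Mon,Mon) — 4.
Plan=Wed: (Mon,Mon,Mon,Mon) (Mon,Mon,Mon,Tue) (Mon,Tue,Tue,Mon) (Mon,Tue,Tue,Tue) (Tue,Mon,Mon,Mon) (Tue,Mon,Mon,Tue) (Tue,Tue,Tue,Mon) (Tue,Tue,Tue,Tue) (Wed,Mon,Mon,Mon) (Wed,Mon,Mon,Tue) (Wed,Tue,Tue,Mon) (Wed,Tue,Tue,Tue) (Thu,Mon,Mon,Mon) (Thu,Mon,Mon,Tue) (Thu,Tue,Tue,Mon) (Thu,Tue,Tue,Tue) — 16.
Plan=Thu: (Mon,Mon,Mon,Mon) (Mon,Mon,Mon,Tue) (Mon,Mon,Mon,Wed) (Mon,Tue,Tue,Mon) (Mon,Tue,Tue,Tue) (Mon,Tue,Tue,Wed) (Mon,Wed,Wed,Mon) (Mon,Wed,Wed,Tue) (Mon,Wed,Wed,Wed) (Tue,Mon,Mon,Mon) (Tue,Mon,Mon,Tue) (Tue,Mon,Mon,Wed) (Tue,Tue,Tue,Mon) (Tue,Tue,Tue,Tue) (Tue,Tue,Tue,Wed) (Tue,Wed,Wed,Mon) (Tue,Wed,Wed,Tue) (Tue,Wed,Wed,Wed) (Wed,Mon,Mon,Mon) (Wed,Mon,Mon,Tue) (Wed,Mon,Mon,Wed) (Wed,Tue,Tue,Mon) (Wed,Tue,Tue,Tue) (Wed,Tue,Tue,Wed) (Wed,Wed,Wed,Mon) (Wed,Wed,Wed,Tue) (Wed,Wed,Wed,Wed) (Thu,Mon,Mon,Mon) (Thu,Mon,Mon,Tue) (Thu,Mon,Mon,Wed) (Thu,Tue,Tue,Mon) (Thu,Tue,Tue,Tue) (Thu,Tue,Tue,Wed) (Thu,Wed,Wed,Mon) (Thu,Wed,Wed,Tue) (Thu,Wed,Wed,Wed) — 36.
Summing: 4 + 16 + 36 = 56.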